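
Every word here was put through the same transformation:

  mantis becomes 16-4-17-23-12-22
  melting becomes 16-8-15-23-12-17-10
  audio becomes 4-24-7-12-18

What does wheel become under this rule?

26-11-8-8-15

Each letter is replaced by its alphabet position (a=1..z=26) + 3.
For wheel: w=23→26, h=8→11, e=5→8, e=5→8, l=12→15.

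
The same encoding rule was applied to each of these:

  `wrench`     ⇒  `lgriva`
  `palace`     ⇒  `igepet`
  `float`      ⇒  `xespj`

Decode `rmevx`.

train

Two steps: reverse the string, then apply a Caesar shift of +4.
Decoding rmevx: shift back: r−4=n, m−4=i, e−4=a, v−4=r, x−4=t → niart; then reverse → train.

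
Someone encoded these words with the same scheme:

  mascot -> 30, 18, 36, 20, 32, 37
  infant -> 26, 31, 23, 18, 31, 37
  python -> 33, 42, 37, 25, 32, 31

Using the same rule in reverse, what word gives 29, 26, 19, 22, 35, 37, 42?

liberty

m is letter #13 and maps to 30: an offset of 17. Each letter is replaced by its alphabet position (a=1..z=26) + 17.
Undoing it on 29, 26, 19, 22, 35, 37, 42: 29→(29−17)÷1=12=l, 26→(26−17)÷1=9=i, 19→(19−17)÷1=2=b, 22→(22−17)÷1=5=e, 35→(35−17)÷1=18=r, 37→(37−17)÷1=20=t, 42→(42−17)÷1=25=y.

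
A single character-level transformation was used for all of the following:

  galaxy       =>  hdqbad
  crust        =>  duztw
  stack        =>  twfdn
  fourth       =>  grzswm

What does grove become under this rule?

hutwh

The shifts repeat in a cycle of length 3: positions 0,1,… shift by +1, +3, +5, then the pattern repeats.
For grove: g+1=h, r+3=u, o+5=t, v+1=w, e+3=h.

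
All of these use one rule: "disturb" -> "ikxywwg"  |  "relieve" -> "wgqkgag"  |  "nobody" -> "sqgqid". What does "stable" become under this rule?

xycgqg

The rule splits by letter class: vowels +2, consonants +5.
For stable: s(cons)+5=x, t(cons)+5=y, a(vowel)+2=c, b(cons)+5=g, l(cons)+5=q, e(vowel)+2=g.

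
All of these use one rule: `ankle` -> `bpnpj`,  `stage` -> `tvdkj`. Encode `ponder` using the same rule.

In ankle: a→b is +1, n→p is +2, k→n is +3, l→p is +4 — the shift increases by 1 each position. Letter i (0-indexed) is shifted by i+1, so successive shifts are 1, 2, 3, ….
For ponder: p+1=q, o+2=q, n+3=q, d+4=h, e+5=j, r+6=x.

qqqhjx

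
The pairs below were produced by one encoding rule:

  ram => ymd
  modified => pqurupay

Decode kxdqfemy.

The output letters match the input read backwards, each shifted +12: ram reversed is mar. Two steps: reverse the string, then apply a Caesar shift of +12.
Undoing it on kxdqfemy: shift back: k−12=y, x−12=l, d−12=r, q−12=e, f−12=t, e−12=s, m−12=a, y−12=m → ylretsam; then reverse → masterly.

masterly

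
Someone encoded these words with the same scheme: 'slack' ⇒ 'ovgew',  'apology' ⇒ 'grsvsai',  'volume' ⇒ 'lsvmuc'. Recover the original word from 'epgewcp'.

s(18)→o(14) and l(11)→v(21) fit y≡25x+6 (mod 26); the inverse of 25 mod 26 is 25. Each letter's alphabet position (a=0..z=25) is mapped through 25·x+6 mod 26 — an affine cipher.
Decoding epgewcp: e(4)→25·(4−6)≡2=c; p(15)→25·(15−6)≡17=r; g(6)→25·(6−6)≡0=a; e(4)→25·(4−6)≡2=c; w(22)→25·(22−6)≡10=k; c(2)→25·(2−6)≡4=e; p(15)→25·(15−6)≡17=r (all mod 26).

cracker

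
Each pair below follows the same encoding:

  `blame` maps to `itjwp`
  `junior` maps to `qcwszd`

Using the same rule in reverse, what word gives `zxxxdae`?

Letter i (0-indexed) is shifted by i+7, so successive shifts are 7, 8, 9, ….
Undoing it on zxxxdae: z−7=s, x−8=p, x−9=o, x−10=n, d−11=s, a−12=o, e−13=r.

sponsor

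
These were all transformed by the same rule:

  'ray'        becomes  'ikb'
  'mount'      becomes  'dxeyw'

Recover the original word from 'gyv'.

low

The word is reversed, then every letter is shifted forward by 10.
Reversing it on gyv: shift back: g−10=w, y−10=o, v−10=l → wol; then reverse → low.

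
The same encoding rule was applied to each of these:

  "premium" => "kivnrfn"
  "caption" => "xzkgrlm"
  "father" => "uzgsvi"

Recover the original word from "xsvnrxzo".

Each letter is replaced by its mirror in the alphabet: a↔z, b↔y, c↔x, and so on (the Atbash cipher).
Undoing it on xsvnrxzo: x↔c, s↔h, v↔e, n↔m, r↔i, x↔c, z↔a, o↔l.

chemical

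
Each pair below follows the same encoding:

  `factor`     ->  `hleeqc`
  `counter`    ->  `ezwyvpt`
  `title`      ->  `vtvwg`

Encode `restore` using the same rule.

The shifts repeat in a cycle of length 2: positions 0,1,… shift by +2, +11, then the pattern repeats.
For restore: r+2=t, e+11=p, s+2=u, t+11=e, o+2=q, r+11=c, e+2=g.

tpueqcg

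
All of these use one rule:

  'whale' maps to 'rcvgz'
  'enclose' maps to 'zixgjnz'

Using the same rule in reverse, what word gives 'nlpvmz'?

Compare letters: w→r is +21, h→c is +21, a→v is +21 — a constant shift. Each letter is shifted forward by 21 in the alphabet (a Caesar shift of +21).
Undoing it on nlpvmz: n−21=s, l−21=q, p−21=u, v−21=a, m−21=r, z−21=e.

square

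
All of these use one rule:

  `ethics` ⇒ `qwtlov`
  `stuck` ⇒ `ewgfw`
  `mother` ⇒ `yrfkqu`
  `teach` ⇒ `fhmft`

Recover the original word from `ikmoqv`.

whales

Shifts by position in ethics: pos 0: e→q (+12), pos 1: t→w (+3), pos 2: h→t (+12), pos 3: i→l (+3) — repeating every 2. The shifts repeat in a cycle of length 2: positions 0,1,… shift by +12, +3, then the pattern repeats.
Decoding ikmoqv: i−12=w, k−3=h, m−12=a, o−3=l, q−12=e, v−3=s.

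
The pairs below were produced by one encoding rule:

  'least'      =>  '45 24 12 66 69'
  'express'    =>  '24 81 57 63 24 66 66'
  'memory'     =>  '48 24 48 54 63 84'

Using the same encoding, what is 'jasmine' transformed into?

Each letter becomes 3×(its alphabet position, a=1..z=26) + 9.
For jasmine: j=10→39, a=1→12, s=19→66, m=13→48, i=9→36, n=14→51, e=5→24.

39 12 66 48 36 51 24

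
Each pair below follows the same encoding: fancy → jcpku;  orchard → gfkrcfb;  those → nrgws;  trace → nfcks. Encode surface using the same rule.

f(5)→j(9) and a(0)→c(2) fit y≡17x+2 (mod 26); the inverse of 17 mod 26 is 23. Each letter's alphabet position (a=0..z=25) is mapped through 17·x+2 mod 26 — an affine cipher.
For surface: s(18)→17·18+2≡22=w; u(20)→17·20+2≡4=e; r(17)→17·17+2≡5=f; f(5)→17·5+2≡9=j; a(0)→17·0+2≡2=c; c(2)→17·2+2≡10=k; e(4)→17·4+2≡18=s (all mod 26).

wefjcks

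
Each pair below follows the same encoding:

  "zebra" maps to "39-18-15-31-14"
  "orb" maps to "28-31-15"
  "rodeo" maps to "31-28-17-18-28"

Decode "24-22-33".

kit

z is letter #26 and maps to 39: an offset of 13. Each letter is replaced by its alphabet position (a=1..z=26) + 13.
Decoding 24-22-33: 24→(24−13)÷1=11=k, 22→(22−13)÷1=9=i, 33→(33−13)÷1=20=t.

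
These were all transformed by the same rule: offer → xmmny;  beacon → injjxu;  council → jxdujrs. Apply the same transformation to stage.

zajnn

The rule splits by letter class: vowels +9, consonants +7.
Applying it to stage: s(cons)+7=z, t(cons)+7=a, a(vowel)+9=j, g(cons)+7=n, e(vowel)+9=n.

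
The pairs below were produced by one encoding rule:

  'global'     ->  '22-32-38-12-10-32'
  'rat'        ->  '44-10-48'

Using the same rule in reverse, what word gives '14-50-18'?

g(#7)→22 and l(#12)→32: differences scale by 2, so n = 2·pos + 8. The formula is n = 2×(alphabet index, a=1) + 8.
Decoding 14-50-18: 14→(14−8)÷2=3=c, 50→(50−8)÷2=21=u, 18→(18−8)÷2=5=e.

cue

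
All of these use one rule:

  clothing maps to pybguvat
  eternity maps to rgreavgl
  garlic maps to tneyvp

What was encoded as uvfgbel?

It's a constant shift of +13 (ROT13).
Reversing it on uvfgbel: u−13=h, v−13=i, f−13=s, g−13=t, b−13=o, e−13=r, l−13=y.

history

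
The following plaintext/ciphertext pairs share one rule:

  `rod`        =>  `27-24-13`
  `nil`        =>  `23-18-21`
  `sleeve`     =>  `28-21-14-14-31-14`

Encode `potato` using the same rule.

25-24-29-10-29-24

r is letter #18 and maps to 27: an offset of 9. The number is (letter's place in the alphabet, a=1) + 9.
On potato: p=16→25, o=15→24, t=20→29, a=1→10, t=20→29, o=15→24.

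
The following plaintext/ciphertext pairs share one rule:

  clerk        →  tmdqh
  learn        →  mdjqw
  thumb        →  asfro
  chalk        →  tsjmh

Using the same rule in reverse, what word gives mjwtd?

c(2)→t(19) and l(11)→m(12) fit y≡5x+9 (mod 26); the inverse of 5 mod 26 is 21. Treating letters as 0–25, the rule is x ↦ 5x + 9 (mod 26).
Decoding mjwtd: m(12)→21·(12−9)≡11=l; j(9)→21·(9−9)≡0=a; w(22)→21·(22−9)≡13=n; t(19)→21·(19−9)≡2=c; d(3)→21·(3−9)≡4=e (all mod 26).

lance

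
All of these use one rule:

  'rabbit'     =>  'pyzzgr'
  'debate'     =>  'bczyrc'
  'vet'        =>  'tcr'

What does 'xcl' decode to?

zen

Compare letters: r→p is +24, a→y is +24, b→z is +24 — a constant shift. Every letter moves 24 places later in the alphabet, wrapping around z→a.
Reversing it on xcl: x−24=z, c−24=e, l−24=n.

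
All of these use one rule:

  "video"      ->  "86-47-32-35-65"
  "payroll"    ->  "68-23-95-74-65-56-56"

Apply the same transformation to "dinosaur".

The formula is n = 3×(alphabet index, a=1) + 20.
On dinosaur: d=4→32, i=9→47, n=14→62, o=15→65, s=19→77, a=1→23, u=21→83, r=18→74.

32-47-62-65-77-23-83-74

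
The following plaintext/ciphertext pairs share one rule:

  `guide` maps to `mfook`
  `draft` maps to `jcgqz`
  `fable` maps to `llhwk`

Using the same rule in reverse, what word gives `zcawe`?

truly

Shifts by position in guide: pos 0: g→m (+6), pos 1: u→f (+11), pos 2: i→o (+6), pos 3: d→o (+11) — repeating every 2. It's a Vigenère-style cipher with numeric key [6,11]: position i shifts by key[i mod 2].
Undoing it on zcawe: z−6=t, c−11=r, a−6=u, w−11=l, e−6=y.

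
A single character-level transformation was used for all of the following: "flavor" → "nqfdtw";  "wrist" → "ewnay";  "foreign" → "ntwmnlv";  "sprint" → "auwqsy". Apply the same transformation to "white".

Shifts by position in flavor: pos 0: f→n (+8), pos 1: l→q (+5), pos 2: a→f (+5), pos 3: v→d (+8), pos 4: o→t (+5), pos 5: r→w (+5) — repeating every 3. It's a Vigenère-style cipher with numeric key [8,5,5]: position i shifts by key[i mod 3].
For white: w+8=e, h+5=m, i+5=n, t+8=b, e+5=j.

emnbj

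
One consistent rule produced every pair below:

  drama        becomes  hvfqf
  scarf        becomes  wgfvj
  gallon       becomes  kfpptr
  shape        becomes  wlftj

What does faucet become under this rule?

The shift depends on letter class: consonant d→h is +4, but vowel a→f is +5. The rule splits by letter class: vowels +5, consonants +4.
Applying it to faucet: f(cons)+4=j, a(vowel)+5=f, u(vowel)+5=z, c(cons)+4=g, e(vowel)+5=j, t(cons)+4=x.

jfzgjx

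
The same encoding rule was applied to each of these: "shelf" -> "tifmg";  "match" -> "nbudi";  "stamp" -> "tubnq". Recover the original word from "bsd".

Each letter is shifted forward by 1 in the alphabet (a Caesar shift of +1).
Reversing it on bsd: b−1=a, s−1=r, d−1=c.

arc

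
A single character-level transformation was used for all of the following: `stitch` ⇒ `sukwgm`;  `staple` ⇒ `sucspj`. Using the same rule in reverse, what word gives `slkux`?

In stitch: s→s is +0, t→u is +1, i→k is +2, t→w is +3 — the shift increases by 1 each position. Each letter shifts forward by its position index (0, 1, 2, …) — the shift grows by one for each successive letter.
Undoing it on slkux: s−0=s, l−1=k, k−2=i, u−3=r, x−4=t.

skirt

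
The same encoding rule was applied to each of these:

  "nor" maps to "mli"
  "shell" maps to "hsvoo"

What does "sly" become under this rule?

Each pair mirrors across the alphabet (n↔m, o↔l, r↔i): positions sum to 25. This is the alphabet-reversal cipher (Atbash): a becomes z, b becomes y, etc.
On sly: s↔h, l↔o, y↔b.

hob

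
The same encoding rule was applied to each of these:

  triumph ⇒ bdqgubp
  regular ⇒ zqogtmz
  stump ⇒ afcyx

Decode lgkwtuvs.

Shifts by position in triumph: pos 0: t→b (+8), pos 1: r→d (+12), pos 2: i→q (+8), pos 3: u→g (+12) — repeating every 2. A repeating key of period 2 is used — shifts +8, +12 over and over.
Reversing it on lgkwtuvs: l−8=d, g−12=u, k−8=c, w−12=k, t−8=l, u−12=i, v−8=n, s−12=g.

duckling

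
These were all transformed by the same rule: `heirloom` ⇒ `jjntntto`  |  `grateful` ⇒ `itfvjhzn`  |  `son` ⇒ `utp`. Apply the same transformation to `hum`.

jzo

The shift depends on letter class: consonant h→j is +2, but vowel e→j is +5. Two shifts are in play — +5 for a/e/i/o/u, +2 for every other letter.
On hum: h(cons)+2=j, u(vowel)+5=z, m(cons)+2=o.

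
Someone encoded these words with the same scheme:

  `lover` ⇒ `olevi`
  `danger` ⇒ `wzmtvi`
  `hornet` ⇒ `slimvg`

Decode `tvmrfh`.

genius

Letters are reflected about the middle of the alphabet (position → 25−position): Atbash.
Reversing it on tvmrfh: t↔g, v↔e, m↔n, r↔i, f↔u, h↔s.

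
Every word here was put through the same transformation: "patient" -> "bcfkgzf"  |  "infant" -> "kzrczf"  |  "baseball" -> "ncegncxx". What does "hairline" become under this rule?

The shift depends on letter class: consonant p→b is +12, but vowel a→c is +2. The rule splits by letter class: vowels +2, consonants +12.
On hairline: h(cons)+12=t, a(vowel)+2=c, i(vowel)+2=k, r(cons)+12=d, l(cons)+12=x, i(vowel)+2=k, n(cons)+12=z, e(vowel)+2=g.

tckdxkzg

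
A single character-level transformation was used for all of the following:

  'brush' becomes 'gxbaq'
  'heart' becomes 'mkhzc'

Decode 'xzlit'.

Each letter shifts forward by (position + 5), i.e. 5, 6, 7, … — the shift grows by one for each successive letter.
Reversing it on xzlit: x−5=s, z−6=t, l−7=e, i−8=a, t−9=k.

steak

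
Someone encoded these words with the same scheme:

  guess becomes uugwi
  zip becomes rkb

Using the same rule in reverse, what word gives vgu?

The output letters match the input read backwards, each shifted +2: guess reversed is sseug. Two steps: reverse the string, then apply a Caesar shift of +2.
Decoding vgu: shift back: v−2=t, g−2=e, u−2=s → tes; then reverse → set.

set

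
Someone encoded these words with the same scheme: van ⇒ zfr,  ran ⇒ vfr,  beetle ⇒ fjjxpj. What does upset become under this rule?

The shift depends on letter class: consonant v→z is +4, but vowel a→f is +5. Two shifts are in play — +5 for a/e/i/o/u, +4 for every other letter.
Applying it to upset: u(vowel)+5=z, p(cons)+4=t, s(cons)+4=w, e(vowel)+5=j, t(cons)+4=x.

ztwjx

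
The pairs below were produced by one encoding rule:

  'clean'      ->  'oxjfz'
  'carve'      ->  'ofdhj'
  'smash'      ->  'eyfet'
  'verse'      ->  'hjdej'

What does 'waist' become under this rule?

ifnef

The shift depends on letter class: consonant c→o is +12, but vowel e→j is +5. The rule splits by letter class: vowels +5, consonants +12.
Applying it to waist: w(cons)+12=i, a(vowel)+5=f, i(vowel)+5=n, s(cons)+12=e, t(cons)+12=f.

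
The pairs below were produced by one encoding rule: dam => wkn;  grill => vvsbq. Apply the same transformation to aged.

noqk

Two steps: reverse the string, then apply a Caesar shift of +10.
On aged: reverse → dega; then shift: d+10=n, e+10=o, g+10=q, a+10=k.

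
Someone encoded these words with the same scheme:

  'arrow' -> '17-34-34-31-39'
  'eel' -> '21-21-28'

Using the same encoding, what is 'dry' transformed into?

a is letter #1 and maps to 17: an offset of 16. Each letter is replaced by its alphabet position (a=1..z=26) + 16.
On dry: d=4→20, r=18→34, y=25→41.

20-34-41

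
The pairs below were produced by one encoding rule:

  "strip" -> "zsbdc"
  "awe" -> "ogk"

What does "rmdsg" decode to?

witch

Two steps: reverse the string, then apply a Caesar shift of +10.
Reversing it on rmdsg: shift back: r−10=h, m−10=c, d−10=t, s−10=i, g−10=w → hctiw; then reverse → witch.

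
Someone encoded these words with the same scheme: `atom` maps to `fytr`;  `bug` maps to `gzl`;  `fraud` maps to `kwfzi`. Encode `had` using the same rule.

Compare letters: a→f is +5, t→y is +5, o→t is +5 — a constant shift. This is a Caesar cipher with shift 5.
On had: h+5=m, a+5=f, d+5=i.

mfi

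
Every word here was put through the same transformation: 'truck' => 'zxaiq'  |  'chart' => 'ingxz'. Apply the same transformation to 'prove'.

Compare letters: t→z is +6, r→x is +6, u→a is +6 — a constant shift. This is a Caesar cipher with shift 6.
On prove: p+6=v, r+6=x, o+6=u, v+6=b, e+6=k.

vxubk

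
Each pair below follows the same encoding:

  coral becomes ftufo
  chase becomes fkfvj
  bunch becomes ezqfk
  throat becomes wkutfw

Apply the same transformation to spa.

The shift depends on letter class: consonant c→f is +3, but vowel o→t is +5. Two shifts are in play — +5 for a/e/i/o/u, +3 for every other letter.
On spa: s(cons)+3=v, p(cons)+3=s, a(vowel)+5=f.

vsf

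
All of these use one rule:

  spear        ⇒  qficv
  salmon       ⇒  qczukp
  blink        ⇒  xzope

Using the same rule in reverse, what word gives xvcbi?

s(18)→q(16) and p(15)→f(5) fit y≡21x+2 (mod 26); the inverse of 21 mod 26 is 5. This is an affine cipher: with a=0,…,z=25, each position x becomes (21x+2) mod 26.
Decoding xvcbi: x(23)→5·(23−2)≡1=b; v(21)→5·(21−2)≡17=r; c(2)→5·(2−2)≡0=a; b(1)→5·(1−2)≡21=v; i(8)→5·(8−2)≡4=e (all mod 26).

brave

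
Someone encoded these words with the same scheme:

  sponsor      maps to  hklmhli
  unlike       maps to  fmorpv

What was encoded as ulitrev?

Each letter is replaced by its mirror in the alphabet: a↔z, b↔y, c↔x, and so on (the Atbash cipher).
Reversing it on ulitrev: u↔f, l↔o, i↔r, t↔g, r↔i, e↔v, v↔e.

forgive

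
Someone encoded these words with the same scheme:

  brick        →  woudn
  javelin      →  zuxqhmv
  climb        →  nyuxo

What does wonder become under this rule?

dqpzai

Read the word backwards and shift each letter +12.
On wonder: reverse → rednow; then shift: r+12=d, e+12=q, d+12=p, n+12=z, o+12=a, w+12=i.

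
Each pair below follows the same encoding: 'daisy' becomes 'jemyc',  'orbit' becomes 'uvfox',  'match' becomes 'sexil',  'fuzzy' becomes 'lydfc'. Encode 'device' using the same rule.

jizogi

A repeating key of period 3 is used — shifts +6, +4, +4 over and over.
On device: d+6=j, e+4=i, v+4=z, i+6=o, c+4=g, e+4=i.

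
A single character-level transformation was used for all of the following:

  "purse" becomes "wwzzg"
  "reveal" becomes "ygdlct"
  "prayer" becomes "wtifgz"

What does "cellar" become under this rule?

Shifts by position in purse: pos 0: p→w (+7), pos 1: u→w (+2), pos 2: r→z (+8), pos 3: s→z (+7), pos 4: e→g (+2) — repeating every 3. A repeating key of period 3 is used — shifts +7, +2, +8 over and over.
On cellar: c+7=j, e+2=g, l+8=t, l+7=s, a+2=c, r+8=z.

jgtscz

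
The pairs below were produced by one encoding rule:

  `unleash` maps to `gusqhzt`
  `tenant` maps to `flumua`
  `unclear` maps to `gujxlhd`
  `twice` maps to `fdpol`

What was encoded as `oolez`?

Shifts by position in unleash: pos 0: u→g (+12), pos 1: n→u (+7), pos 2: l→s (+7), pos 3: e→q (+12), pos 4: a→h (+7), pos 5: s→z (+7) — repeating every 3. The shifts repeat in a cycle of length 3: positions 0,1,… shift by +12, +7, +7, then the pattern repeats.
Undoing it on oolez: o−12=c, o−7=h, l−7=e, e−12=s, z−7=s.

chess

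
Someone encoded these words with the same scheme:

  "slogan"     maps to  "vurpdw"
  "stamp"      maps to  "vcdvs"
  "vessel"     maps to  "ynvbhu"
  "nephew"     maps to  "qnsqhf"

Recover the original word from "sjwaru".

patrol

The shifts repeat in a cycle of length 2: positions 0,1,… shift by +3, +9, then the pattern repeats.
Decoding sjwaru: s−3=p, j−9=a, w−3=t, a−9=r, r−3=o, u−9=l.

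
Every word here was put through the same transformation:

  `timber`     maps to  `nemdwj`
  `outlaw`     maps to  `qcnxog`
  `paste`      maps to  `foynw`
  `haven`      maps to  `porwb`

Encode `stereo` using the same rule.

Treating letters as 0–25, the rule is x ↦ 15x + 14 (mod 26).
For stereo: s(18)→15·18+14≡24=y; t(19)→15·19+14≡13=n; e(4)→15·4+14≡22=w; r(17)→15·17+14≡9=j; e(4)→15·4+14≡22=w; o(14)→15·14+14≡16=q (all mod 26).

ynwjwq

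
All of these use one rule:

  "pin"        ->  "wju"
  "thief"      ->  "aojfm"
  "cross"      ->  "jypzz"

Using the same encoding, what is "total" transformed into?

Two shifts are in play — +1 for a/e/i/o/u, +7 for every other letter.
On total: t(cons)+7=a, o(vowel)+1=p, t(cons)+7=a, a(vowel)+1=b, l(cons)+7=s.

apabs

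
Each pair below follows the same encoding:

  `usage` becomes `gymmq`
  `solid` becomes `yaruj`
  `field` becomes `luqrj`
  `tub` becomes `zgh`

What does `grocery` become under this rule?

mxaiqxe

The shift depends on letter class: consonant s→y is +6, but vowel u→g is +12. Two shifts are in play — +12 for a/e/i/o/u, +6 for every other letter.
Applying it to grocery: g(cons)+6=m, r(cons)+6=x, o(vowel)+12=a, c(cons)+6=i, e(vowel)+12=q, r(cons)+6=x, y(cons)+6=e.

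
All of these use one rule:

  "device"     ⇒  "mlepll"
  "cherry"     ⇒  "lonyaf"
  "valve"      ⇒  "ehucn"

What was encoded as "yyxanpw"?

protein

Shifts by position in device: pos 0: d→m (+9), pos 1: e→l (+7), pos 2: v→e (+9), pos 3: i→p (+7) — repeating every 2. A repeating key of period 2 is used — shifts +9, +7 over and over.
Undoing it on yyxanpw: y−9=p, y−7=r, x−9=o, a−7=t, n−9=e, p−7=i, w−9=n.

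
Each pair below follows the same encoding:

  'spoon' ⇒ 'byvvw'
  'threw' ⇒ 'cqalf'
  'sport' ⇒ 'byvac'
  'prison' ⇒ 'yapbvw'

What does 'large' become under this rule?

The shift depends on letter class: consonant s→b is +9, but vowel o→v is +7. Vowels shift forward by 7 and consonants shift forward by 9.
For large: l(cons)+9=u, a(vowel)+7=h, r(cons)+9=a, g(cons)+9=p, e(vowel)+7=l.

uhapl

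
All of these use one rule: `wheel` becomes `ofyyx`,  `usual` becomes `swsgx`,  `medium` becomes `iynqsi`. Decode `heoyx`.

towel

w(22)→o(14) and h(7)→f(5) fit y≡11x+6 (mod 26); the inverse of 11 mod 26 is 19. Treating letters as 0–25, the rule is x ↦ 11x + 6 (mod 26).
Decoding heoyx: h(7)→19·(7−6)≡19=t; e(4)→19·(4−6)≡14=o; o(14)→19·(14−6)≡22=w; y(24)→19·(24−6)≡4=e; x(23)→19·(23−6)≡11=l (all mod 26).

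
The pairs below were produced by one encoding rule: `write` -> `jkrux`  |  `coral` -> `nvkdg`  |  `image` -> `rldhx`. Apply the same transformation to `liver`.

grexk

w(22)→j(9) and r(17)→k(10) fit y≡5x+3 (mod 26); the inverse of 5 mod 26 is 21. Each letter's alphabet position (a=0..z=25) is mapped through 5·x+3 mod 26 — an affine cipher.
For liver: l(11)→5·11+3≡6=g; i(8)→5·8+3≡17=r; v(21)→5·21+3≡4=e; e(4)→5·4+3≡23=x; r(17)→5·17+3≡10=k (all mod 26).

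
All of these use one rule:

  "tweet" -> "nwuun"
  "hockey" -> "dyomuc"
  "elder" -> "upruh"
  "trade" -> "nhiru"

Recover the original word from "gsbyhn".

import

t(19)→n(13) and w(22)→w(22) fit y≡3x+8 (mod 26); the inverse of 3 mod 26 is 9. This is an affine cipher: with a=0,…,z=25, each position x becomes (3x+8) mod 26.
Undoing it on gsbyhn: g(6)→9·(6−8)≡8=i; s(18)→9·(18−8)≡12=m; b(1)→9·(1−8)≡15=p; y(24)→9·(24−8)≡14=o; h(7)→9·(7−8)≡17=r; n(13)→9·(13−8)≡19=t (all mod 26).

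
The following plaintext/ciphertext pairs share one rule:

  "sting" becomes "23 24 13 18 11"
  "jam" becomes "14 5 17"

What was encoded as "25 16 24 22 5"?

s is letter #19 and maps to 23: an offset of 4. Each letter is replaced by its alphabet position (a=1..z=26) + 4.
Reversing it on 25 16 24 22 5: 25→(25−4)÷1=21=u, 16→(16−4)÷1=12=l, 24→(24−4)÷1=20=t, 22→(22−4)÷1=18=r, 5→(5−4)÷1=1=a.

ultra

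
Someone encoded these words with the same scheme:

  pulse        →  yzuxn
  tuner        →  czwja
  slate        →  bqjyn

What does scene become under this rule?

bhnsn

Shifts by position in pulse: pos 0: p→y (+9), pos 1: u→z (+5), pos 2: l→u (+9), pos 3: s→x (+5) — repeating every 2. The shifts repeat in a cycle of length 2: positions 0,1,… shift by +9, +5, then the pattern repeats.
On scene: s+9=b, c+5=h, e+9=n, n+5=s, e+9=n.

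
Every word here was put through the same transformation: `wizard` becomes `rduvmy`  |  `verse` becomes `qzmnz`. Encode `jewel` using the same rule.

ezrzg

Compare letters: w→r is +21, i→d is +21, z→u is +21 — a constant shift. Each letter is shifted forward by 21 in the alphabet (a Caesar shift of +21).
For jewel: j+21=e, e+21=z, w+21=r, e+21=z, l+21=g.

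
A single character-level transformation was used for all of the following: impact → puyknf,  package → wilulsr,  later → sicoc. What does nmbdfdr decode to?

gesture

In impact: i→p is +7, m→u is +8, p→y is +9, a→k is +10 — the shift increases by 1 each position. The shift increases by 1 at each position, starting from +7: 7, 8, 9, ….
Reversing it on nmbdfdr: n−7=g, m−8=e, b−9=s, d−10=t, f−11=u, d−12=r, r−13=e.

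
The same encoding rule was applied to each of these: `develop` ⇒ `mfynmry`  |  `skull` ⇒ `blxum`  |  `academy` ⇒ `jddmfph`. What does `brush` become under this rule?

Shifts by position in develop: pos 0: d→m (+9), pos 1: e→f (+1), pos 2: v→y (+3), pos 3: e→n (+9), pos 4: l→m (+1), pos 5: o→r (+3) — repeating every 3. It's a Vigenère-style cipher with numeric key [9,1,3]: position i shifts by key[i mod 3].
On brush: b+9=k, r+1=s, u+3=x, s+9=b, h+1=i.

ksxbi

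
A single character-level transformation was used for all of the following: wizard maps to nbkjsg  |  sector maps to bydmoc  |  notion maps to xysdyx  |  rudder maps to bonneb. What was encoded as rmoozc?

speech

Read the word backwards and shift each letter +10.
Reversing it on rmoozc: shift back: r−10=h, m−10=c, o−10=e, o−10=e, z−10=p, c−10=s → hceeps; then reverse → speech.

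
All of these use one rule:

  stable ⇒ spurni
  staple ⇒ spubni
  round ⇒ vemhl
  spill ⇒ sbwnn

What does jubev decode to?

s(18)→s(18) and t(19)→p(15) fit y≡23x+20 (mod 26); the inverse of 23 mod 26 is 17. Each letter's alphabet position (a=0..z=25) is mapped through 23·x+20 mod 26 — an affine cipher.
Undoing it on jubev: j(9)→17·(9−20)≡21=v; u(20)→17·(20−20)≡0=a; b(1)→17·(1−20)≡15=p; e(4)→17·(4−20)≡14=o; v(21)→17·(21−20)≡17=r (all mod 26).

vapor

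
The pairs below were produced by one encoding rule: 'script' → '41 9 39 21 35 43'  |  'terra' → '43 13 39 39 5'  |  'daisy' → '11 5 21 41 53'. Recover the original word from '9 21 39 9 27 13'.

s(#19)→41 and c(#3)→9: differences scale by 2, so n = 2·pos + 3. With a=1..z=26, the number is 2·pos + 3.
Reversing it on 9 21 39 9 27 13: 9→(9−3)÷2=3=c, 21→(21−3)÷2=9=i, 39→(39−3)÷2=18=r, 9→(9−3)÷2=3=c, 27→(27−3)÷2=12=l, 13→(13−3)÷2=5=e.

circle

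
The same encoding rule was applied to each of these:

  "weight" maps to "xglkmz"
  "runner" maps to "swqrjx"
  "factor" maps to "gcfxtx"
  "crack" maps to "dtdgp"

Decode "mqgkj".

lodge

In weight: w→x is +1, e→g is +2, i→l is +3, g→k is +4 — the shift increases by 1 each position. Each letter shifts forward by (position + 1), i.e. 1, 2, 3, … — the shift grows by one for each successive letter.
Undoing it on mqgkj: m−1=l, q−2=o, g−3=d, k−4=g, j−5=e.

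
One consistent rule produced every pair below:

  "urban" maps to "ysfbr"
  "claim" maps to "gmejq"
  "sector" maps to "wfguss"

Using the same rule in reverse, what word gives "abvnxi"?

warmth

Shifts by position in urban: pos 0: u→y (+4), pos 1: r→s (+1), pos 2: b→f (+4), pos 3: a→b (+1) — repeating every 2. It's a Vigenère-style cipher with numeric key [4,1]: position i shifts by key[i mod 2].
Undoing it on abvnxi: a−4=w, b−1=a, v−4=r, n−1=m, x−4=t, i−1=h.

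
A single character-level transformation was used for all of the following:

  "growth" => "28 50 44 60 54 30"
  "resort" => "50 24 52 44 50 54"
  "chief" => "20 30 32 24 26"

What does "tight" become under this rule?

g(#7)→28 and r(#18)→50: differences scale by 2, so n = 2·pos + 14. With a=1..z=26, the number is 2·pos + 14.
On tight: t=20→54, i=9→32, g=7→28, h=8→30, t=20→54.

54 32 28 30 54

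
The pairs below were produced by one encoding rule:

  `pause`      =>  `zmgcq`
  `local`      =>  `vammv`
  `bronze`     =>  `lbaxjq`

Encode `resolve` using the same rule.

bqcavfq

The shift depends on letter class: consonant p→z is +10, but vowel a→m is +12. Vowels shift forward by 12 and consonants shift forward by 10.
Applying it to resolve: r(cons)+10=b, e(vowel)+12=q, s(cons)+10=c, o(vowel)+12=a, l(cons)+10=v, v(cons)+10=f, e(vowel)+12=q.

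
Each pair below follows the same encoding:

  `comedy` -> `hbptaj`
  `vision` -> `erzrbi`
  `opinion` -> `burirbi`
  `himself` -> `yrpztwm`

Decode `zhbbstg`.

c(2)→h(7) and o(14)→b(1) fit y≡19x+21 (mod 26); the inverse of 19 mod 26 is 11. Treating letters as 0–25, the rule is x ↦ 19x + 21 (mod 26).
Reversing it on zhbbstg: z(25)→11·(25−21)≡18=s; h(7)→11·(7−21)≡2=c; b(1)→11·(1−21)≡14=o; b(1)→11·(1−21)≡14=o; s(18)→11·(18−21)≡19=t; t(19)→11·(19−21)≡4=e; g(6)→11·(6−21)≡17=r (all mod 26).

scooter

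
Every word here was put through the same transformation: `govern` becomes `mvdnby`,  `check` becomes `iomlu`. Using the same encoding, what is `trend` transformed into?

The shift increases by 1 at each position, starting from +6: 6, 7, 8, ….
On trend: t+6=z, r+7=y, e+8=m, n+9=w, d+10=n.

zymwn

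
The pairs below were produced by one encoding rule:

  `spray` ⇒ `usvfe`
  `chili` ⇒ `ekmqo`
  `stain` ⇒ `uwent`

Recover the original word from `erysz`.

count

In spray: s→u is +2, p→s is +3, r→v is +4, a→f is +5 — the shift increases by 1 each position. The shift increases by 1 at each position, starting from +2: 2, 3, 4, ….
Undoing it on erysz: e−2=c, r−3=o, y−4=u, s−5=n, z−6=t.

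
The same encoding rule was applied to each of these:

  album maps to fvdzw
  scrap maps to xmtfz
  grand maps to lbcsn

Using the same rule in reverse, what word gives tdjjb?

other

Shifts by position in album: pos 0: a→f (+5), pos 1: l→v (+10), pos 2: b→d (+2), pos 3: u→z (+5), pos 4: m→w (+10) — repeating every 3. It's a Vigenère-style cipher with numeric key [5,10,2]: position i shifts by key[i mod 3].
Undoing it on tdjjb: t−5=o, d−10=t, j−2=h, j−5=e, b−10=r.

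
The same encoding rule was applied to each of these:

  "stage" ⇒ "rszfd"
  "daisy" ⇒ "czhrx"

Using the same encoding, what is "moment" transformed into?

Compare letters: s→r is +25, t→s is +25, a→z is +25 — a constant shift. This is a Caesar cipher with shift 25.
For moment: m+25=l, o+25=n, m+25=l, e+25=d, n+25=m, t+25=s.

lnldms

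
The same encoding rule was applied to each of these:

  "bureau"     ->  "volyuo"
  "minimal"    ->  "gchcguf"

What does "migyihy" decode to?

someone

Compare letters: b→v is +20, u→o is +20, r→l is +20 — a constant shift. It's a constant shift of +20 (ROT20).
Undoing it on migyihy: m−20=s, i−20=o, g−20=m, y−20=e, i−20=o, h−20=n, y−20=e.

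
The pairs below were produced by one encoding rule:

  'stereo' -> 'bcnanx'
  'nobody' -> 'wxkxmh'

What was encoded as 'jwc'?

It's a constant shift of +9 (ROT9).
Undoing it on jwc: j−9=a, w−9=n, c−9=t.

ant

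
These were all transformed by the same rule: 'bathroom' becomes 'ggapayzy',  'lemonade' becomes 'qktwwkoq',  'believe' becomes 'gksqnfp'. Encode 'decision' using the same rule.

ikjqbszz

In bathroom: b→g is +5, a→g is +6, t→a is +7, h→p is +8 — the shift increases by 1 each position. Letter i (0-indexed) is shifted by i+5, so successive shifts are 5, 6, 7, ….
On decision: d+5=i, e+6=k, c+7=j, i+8=q, s+9=b, i+10=s, o+11=z, n+12=z.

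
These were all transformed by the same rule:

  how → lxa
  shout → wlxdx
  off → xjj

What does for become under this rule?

The shift depends on letter class: consonant h→l is +4, but vowel o→x is +9. The rule splits by letter class: vowels +9, consonants +4.
On for: f(cons)+4=j, o(vowel)+9=x, r(cons)+4=v.

jxv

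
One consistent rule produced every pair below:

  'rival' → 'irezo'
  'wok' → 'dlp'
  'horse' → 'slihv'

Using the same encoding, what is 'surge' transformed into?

hfitv

Each pair mirrors across the alphabet (r↔i, i↔r, v↔e): positions sum to 25. Each letter is replaced by its mirror in the alphabet: a↔z, b↔y, c↔x, and so on (the Atbash cipher).
Applying it to surge: s↔h, u↔f, r↔i, g↔t, e↔v.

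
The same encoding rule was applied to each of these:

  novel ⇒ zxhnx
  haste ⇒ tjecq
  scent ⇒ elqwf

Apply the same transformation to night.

The shifts repeat in a cycle of length 2: positions 0,1,… shift by +12, +9, then the pattern repeats.
Applying it to night: n+12=z, i+9=r, g+12=s, h+9=q, t+12=f.

zrsqf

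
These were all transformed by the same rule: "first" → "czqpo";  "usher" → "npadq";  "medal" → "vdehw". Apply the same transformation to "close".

f(5)→c(2) and i(8)→z(25) fit y≡25x+7 (mod 26); the inverse of 25 mod 26 is 25. Treating letters as 0–25, the rule is x ↦ 25x + 7 (mod 26).
For close: c(2)→25·2+7≡5=f; l(11)→25·11+7≡22=w; o(14)→25·14+7≡19=t; s(18)→25·18+7≡15=p; e(4)→25·4+7≡3=d (all mod 26).

fwtpd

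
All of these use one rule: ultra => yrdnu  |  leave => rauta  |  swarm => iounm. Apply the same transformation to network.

u(20)→y(24) and l(11)→r(17) fit y≡21x+20 (mod 26); the inverse of 21 mod 26 is 5. Each letter's alphabet position (a=0..z=25) is mapped through 21·x+20 mod 26 — an affine cipher.
For network: n(13)→21·13+20≡7=h; e(4)→21·4+20≡0=a; t(19)→21·19+20≡3=d; w(22)→21·22+20≡14=o; o(14)→21·14+20≡2=c; r(17)→21·17+20≡13=n; k(10)→21·10+20≡22=w (all mod 26).

hadocnw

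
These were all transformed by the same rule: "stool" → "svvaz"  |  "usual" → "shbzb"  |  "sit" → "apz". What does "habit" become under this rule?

apiho

The output letters match the input read backwards, each shifted +7: stool reversed is loots. Read the word backwards and shift each letter +7.
On habit: reverse → tibah; then shift: t+7=a, i+7=p, b+7=i, a+7=h, h+7=o.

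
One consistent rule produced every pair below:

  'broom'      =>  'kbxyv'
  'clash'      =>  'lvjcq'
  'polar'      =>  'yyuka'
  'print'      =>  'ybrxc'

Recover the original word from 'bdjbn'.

Shifts by position in broom: pos 0: b→k (+9), pos 1: r→b (+10), pos 2: o→x (+9), pos 3: o→y (+10) — repeating every 2. A repeating key of period 2 is used — shifts +9, +10 over and over.
Undoing it on bdjbn: b−9=s, d−10=t, j−9=a, b−10=r, n−9=e.

stare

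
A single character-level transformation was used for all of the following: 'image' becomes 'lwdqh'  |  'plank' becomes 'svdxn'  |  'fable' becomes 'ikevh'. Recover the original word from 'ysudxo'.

Shifts by position in image: pos 0: i→l (+3), pos 1: m→w (+10), pos 2: a→d (+3), pos 3: g→q (+10) — repeating every 2. The shifts repeat in a cycle of length 2: positions 0,1,… shift by +3, +10, then the pattern repeats.
Reversing it on ysudxo: y−3=v, s−10=i, u−3=r, d−10=t, x−3=u, o−10=e.

virtue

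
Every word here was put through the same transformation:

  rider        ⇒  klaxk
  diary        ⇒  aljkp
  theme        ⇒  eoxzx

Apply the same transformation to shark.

r(17)→k(10) and i(8)→l(11) fit y≡23x+9 (mod 26); the inverse of 23 mod 26 is 17. Treating letters as 0–25, the rule is x ↦ 23x + 9 (mod 26).
For shark: s(18)→23·18+9≡7=h; h(7)→23·7+9≡14=o; a(0)→23·0+9≡9=j; r(17)→23·17+9≡10=k; k(10)→23·10+9≡5=f (all mod 26).

hojkf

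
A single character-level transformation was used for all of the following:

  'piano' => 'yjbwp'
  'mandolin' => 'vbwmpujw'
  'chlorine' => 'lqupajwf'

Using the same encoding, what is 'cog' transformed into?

lpp

The shift depends on letter class: consonant p→y is +9, but vowel i→j is +1. Vowels shift forward by 1 and consonants shift forward by 9.
For cog: c(cons)+9=l, o(vowel)+1=p, g(cons)+9=p.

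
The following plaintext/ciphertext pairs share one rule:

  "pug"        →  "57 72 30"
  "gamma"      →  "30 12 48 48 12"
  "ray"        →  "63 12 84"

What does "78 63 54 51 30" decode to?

p(#16)→57 and u(#21)→72: differences scale by 3, so n = 3·pos + 9. With a=1..z=26, the number is 3·pos + 9.
Reversing it on 78 63 54 51 30: 78→(78−9)÷3=23=w, 63→(63−9)÷3=18=r, 54→(54−9)÷3=15=o, 51→(51−9)÷3=14=n, 30→(30−9)÷3=7=g.

wrong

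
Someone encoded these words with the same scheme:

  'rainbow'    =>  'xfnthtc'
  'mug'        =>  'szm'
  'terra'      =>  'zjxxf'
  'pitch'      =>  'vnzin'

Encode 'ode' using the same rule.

The shift depends on letter class: consonant r→x is +6, but vowel a→f is +5. The rule splits by letter class: vowels +5, consonants +6.
On ode: o(vowel)+5=t, d(cons)+6=j, e(vowel)+5=j.

tjj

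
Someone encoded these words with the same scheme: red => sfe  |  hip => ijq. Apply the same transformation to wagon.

xbhpo

Compare letters: r→s is +1, e→f is +1, d→e is +1 — a constant shift. Every letter moves 1 place later in the alphabet, wrapping around z→a.
On wagon: w+1=x, a+1=b, g+1=h, o+1=p, n+1=o.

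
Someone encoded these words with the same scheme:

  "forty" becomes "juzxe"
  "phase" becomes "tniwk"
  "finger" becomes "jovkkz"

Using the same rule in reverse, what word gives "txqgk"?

Shifts by position in forty: pos 0: f→j (+4), pos 1: o→u (+6), pos 2: r→z (+8), pos 3: t→x (+4), pos 4: y→e (+6) — repeating every 3. A repeating key of period 3 is used — shifts +4, +6, +8 over and over.
Reversing it on txqgk: t−4=p, x−6=r, q−8=i, g−4=c, k−6=e.

price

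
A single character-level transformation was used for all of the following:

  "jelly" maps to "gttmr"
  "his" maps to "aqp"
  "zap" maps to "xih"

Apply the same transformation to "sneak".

simva

Read the word backwards and shift each letter +8.
On sneak: reverse → kaens; then shift: k+8=s, a+8=i, e+8=m, n+8=v, s+8=a.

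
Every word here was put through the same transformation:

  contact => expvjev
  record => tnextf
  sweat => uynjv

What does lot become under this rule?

nxv

The shift depends on letter class: consonant c→e is +2, but vowel o→x is +9. Two shifts are in play — +9 for a/e/i/o/u, +2 for every other letter.
For lot: l(cons)+2=n, o(vowel)+9=x, t(cons)+2=v.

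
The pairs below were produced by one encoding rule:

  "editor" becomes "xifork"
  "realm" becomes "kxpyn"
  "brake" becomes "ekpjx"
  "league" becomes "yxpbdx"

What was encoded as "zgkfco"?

This is an affine cipher: with a=0,…,z=25, each position x becomes (15x+15) mod 26.
Decoding zgkfco: z(25)→7·(25−15)≡18=s; g(6)→7·(6−15)≡15=p; k(10)→7·(10−15)≡17=r; f(5)→7·(5−15)≡8=i; c(2)→7·(2−15)≡13=n; o(14)→7·(14−15)≡19=t (all mod 26).

sprint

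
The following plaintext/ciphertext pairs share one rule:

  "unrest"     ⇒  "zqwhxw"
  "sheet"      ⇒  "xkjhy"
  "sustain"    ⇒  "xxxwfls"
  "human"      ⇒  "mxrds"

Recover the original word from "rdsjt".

Shifts by position in unrest: pos 0: u→z (+5), pos 1: n→q (+3), pos 2: r→w (+5), pos 3: e→h (+3) — repeating every 2. It's a Vigenère-style cipher with numeric key [5,3]: position i shifts by key[i mod 2].
Decoding rdsjt: r−5=m, d−3=a, s−5=n, j−3=g, t−5=o.

mango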